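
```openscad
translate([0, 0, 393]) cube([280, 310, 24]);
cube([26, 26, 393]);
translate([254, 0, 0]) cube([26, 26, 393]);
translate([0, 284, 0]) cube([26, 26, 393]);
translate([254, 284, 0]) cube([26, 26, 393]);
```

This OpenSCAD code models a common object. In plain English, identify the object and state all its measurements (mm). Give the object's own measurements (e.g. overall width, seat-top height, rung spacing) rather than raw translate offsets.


A simple wooden stool: a rectangular seat 280 mm (x) by 310 mm (y), 24 mm thick, top face at z = 417 mm, on four square legs, each 26×26 mm in cross-section. The legs rest on z = 0, each flush with a corner of the seat.


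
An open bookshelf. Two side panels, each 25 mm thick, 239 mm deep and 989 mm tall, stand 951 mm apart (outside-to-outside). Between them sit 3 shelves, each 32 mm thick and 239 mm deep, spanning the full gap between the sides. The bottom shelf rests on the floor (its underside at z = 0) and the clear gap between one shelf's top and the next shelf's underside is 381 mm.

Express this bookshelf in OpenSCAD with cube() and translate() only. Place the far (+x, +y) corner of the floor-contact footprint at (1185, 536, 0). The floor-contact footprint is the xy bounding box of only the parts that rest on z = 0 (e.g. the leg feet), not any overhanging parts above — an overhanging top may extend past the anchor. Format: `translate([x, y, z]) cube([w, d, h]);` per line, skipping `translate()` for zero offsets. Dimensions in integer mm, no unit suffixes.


translate([234, 297, 0]) cube([25, 239, 989]);
translate([1160, 297, 0]) cube([25, 239, 989]);
translate([259, 297, 0]) cube([901, 239, 32]);
translate([259, 297, 413]) cube([901, 239, 32]);
translate([259, 297, 826]) cube([901, 239, 32]);


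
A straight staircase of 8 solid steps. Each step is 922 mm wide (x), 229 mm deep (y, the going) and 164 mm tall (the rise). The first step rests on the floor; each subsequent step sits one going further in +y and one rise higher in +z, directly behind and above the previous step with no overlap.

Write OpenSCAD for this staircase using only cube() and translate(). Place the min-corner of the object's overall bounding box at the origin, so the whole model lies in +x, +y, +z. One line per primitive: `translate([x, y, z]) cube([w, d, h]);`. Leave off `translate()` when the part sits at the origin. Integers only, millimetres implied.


cube([922, 229, 164]);
translate([0, 229, 164]) cube([922, 229, 164]);
translate([0, 458, 328]) cube([922, 229, 164]);
translate([0, 687, 492]) cube([922, 229, 164]);
translate([0, 916, 656]) cube([922, 229, 164]);
translate([0, 1145, 820]) cube([922, 229, 164]);
translate([0, 1374, 984]) cube([922, 229, 164]);
translate([0, 1603, 1148]) cube([922, 229, 164]);


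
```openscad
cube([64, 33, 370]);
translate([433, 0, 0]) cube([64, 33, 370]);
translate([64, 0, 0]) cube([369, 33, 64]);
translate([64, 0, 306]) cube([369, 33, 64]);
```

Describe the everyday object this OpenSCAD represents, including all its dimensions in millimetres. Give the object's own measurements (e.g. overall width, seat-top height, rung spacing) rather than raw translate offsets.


A rectangular picture frame lying in the x–z plane (depth along y). The opening is 369 mm wide (x) by 242 mm tall (z), surrounded by a border 64 mm wide on all four sides. The frame is 33 mm deep and is made of two full-height vertical stiles with two horizontal rails fitted between them.


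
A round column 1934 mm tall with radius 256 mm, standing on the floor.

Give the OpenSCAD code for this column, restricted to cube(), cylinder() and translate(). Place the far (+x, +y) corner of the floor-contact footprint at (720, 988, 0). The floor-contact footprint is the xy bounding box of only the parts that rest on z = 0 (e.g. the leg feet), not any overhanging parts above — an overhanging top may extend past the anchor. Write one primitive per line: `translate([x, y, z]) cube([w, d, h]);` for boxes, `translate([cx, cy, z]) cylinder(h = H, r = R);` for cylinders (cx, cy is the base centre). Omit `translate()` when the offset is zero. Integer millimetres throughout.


translate([464, 732, 0]) cylinder(h = 1934, r = 256);


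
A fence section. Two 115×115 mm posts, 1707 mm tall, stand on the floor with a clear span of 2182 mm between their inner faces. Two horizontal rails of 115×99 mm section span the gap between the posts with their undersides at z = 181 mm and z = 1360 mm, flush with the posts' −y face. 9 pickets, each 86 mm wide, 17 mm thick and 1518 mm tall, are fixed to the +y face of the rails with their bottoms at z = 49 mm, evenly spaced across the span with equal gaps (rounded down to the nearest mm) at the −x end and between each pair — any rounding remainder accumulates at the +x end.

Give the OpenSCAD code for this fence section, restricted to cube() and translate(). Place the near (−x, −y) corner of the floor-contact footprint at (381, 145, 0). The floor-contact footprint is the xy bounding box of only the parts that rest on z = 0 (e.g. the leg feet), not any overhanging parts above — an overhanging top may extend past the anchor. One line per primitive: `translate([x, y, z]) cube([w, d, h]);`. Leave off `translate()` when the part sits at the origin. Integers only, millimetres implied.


translate([381, 145, 0]) cube([115, 115, 1707]);
translate([2678, 145, 0]) cube([115, 115, 1707]);
translate([496, 145, 181]) cube([2182, 115, 99]);
translate([496, 145, 1360]) cube([2182, 115, 99]);
translate([636, 260, 49]) cube([86, 17, 1518]);
translate([862, 260, 49]) cube([86, 17, 1518]);
translate([1088, 260, 49]) cube([86, 17, 1518]);
translate([1314, 260, 49]) cube([86, 17, 1518]);
translate([1540, 260, 49]) cube([86, 17, 1518]);
translate([1766, 260, 49]) cube([86, 17, 1518]);
translate([1992, 260, 49]) cube([86, 17, 1518]);
translate([2218, 260, 49]) cube([86, 17, 1518]);
translate([2444, 260, 49]) cube([86, 17, 1518]);


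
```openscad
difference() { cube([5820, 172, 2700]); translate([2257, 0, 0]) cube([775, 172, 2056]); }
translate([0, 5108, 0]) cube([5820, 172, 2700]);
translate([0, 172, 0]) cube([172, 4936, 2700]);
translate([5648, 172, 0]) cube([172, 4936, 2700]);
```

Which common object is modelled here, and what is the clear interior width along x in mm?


A single room. The interior width is 5476 mm.

Four walls enclosing a rectangle with a door in the front wall — a room. Outside width 5820 minus two 172 mm walls gives 5476 mm.


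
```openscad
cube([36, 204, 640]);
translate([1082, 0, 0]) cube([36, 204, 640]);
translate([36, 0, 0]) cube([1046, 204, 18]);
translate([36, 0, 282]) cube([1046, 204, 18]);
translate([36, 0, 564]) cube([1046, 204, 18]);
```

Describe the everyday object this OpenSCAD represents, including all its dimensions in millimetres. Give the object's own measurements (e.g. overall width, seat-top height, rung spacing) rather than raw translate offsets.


An open bookshelf. Two side panels, each 36 mm thick, 204 mm deep and 640 mm tall, stand 1118 mm apart (outside-to-outside). Between them sit 3 shelves, each 18 mm thick and 204 mm deep, spanning the full gap between the sides. The bottom shelf rests on the floor (its underside at z = 0) and the clear gap between one shelf's top and the next shelf's underside is 264 mm.


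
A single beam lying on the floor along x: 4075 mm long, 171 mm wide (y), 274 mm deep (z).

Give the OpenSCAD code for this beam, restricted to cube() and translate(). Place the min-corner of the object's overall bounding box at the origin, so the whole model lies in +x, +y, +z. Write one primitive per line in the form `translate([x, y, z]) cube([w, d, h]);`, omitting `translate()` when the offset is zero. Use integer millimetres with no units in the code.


cube([4075, 171, 274]);


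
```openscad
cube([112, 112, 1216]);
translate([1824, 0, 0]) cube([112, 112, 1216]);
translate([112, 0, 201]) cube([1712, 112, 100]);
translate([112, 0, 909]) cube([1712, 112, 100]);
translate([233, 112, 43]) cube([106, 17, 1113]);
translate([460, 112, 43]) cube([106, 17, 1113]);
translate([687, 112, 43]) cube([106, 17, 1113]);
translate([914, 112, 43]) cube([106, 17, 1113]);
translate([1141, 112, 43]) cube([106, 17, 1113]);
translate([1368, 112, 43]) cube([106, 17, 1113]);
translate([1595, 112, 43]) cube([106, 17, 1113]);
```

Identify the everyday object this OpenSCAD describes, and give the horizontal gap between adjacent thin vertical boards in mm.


A fence section. The picket gap is 121 mm.

Two posts, two rails, 7 pickets — a fence section. Span 1712 mm holds 7 pickets of 106 mm with 8 equal gaps: ⌊(1712 − 7·106) / 8⌋ = 121 mm.


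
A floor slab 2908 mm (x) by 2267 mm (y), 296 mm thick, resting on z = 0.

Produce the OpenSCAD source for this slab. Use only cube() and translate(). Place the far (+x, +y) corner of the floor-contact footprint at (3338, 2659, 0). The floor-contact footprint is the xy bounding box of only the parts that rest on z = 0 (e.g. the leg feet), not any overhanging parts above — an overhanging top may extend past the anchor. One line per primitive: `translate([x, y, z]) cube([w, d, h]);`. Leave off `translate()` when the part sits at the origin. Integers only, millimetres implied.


translate([430, 392, 0]) cube([2908, 2267, 296]);


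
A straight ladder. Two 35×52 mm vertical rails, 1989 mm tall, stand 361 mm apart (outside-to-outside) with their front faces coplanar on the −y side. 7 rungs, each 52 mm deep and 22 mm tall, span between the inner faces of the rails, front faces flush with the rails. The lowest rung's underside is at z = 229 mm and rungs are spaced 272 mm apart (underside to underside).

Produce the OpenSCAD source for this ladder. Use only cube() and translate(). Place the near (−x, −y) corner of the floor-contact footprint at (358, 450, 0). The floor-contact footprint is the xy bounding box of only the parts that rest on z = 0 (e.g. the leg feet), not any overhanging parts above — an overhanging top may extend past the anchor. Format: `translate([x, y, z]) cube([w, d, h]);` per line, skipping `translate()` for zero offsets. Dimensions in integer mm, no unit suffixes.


translate([358, 450, 0]) cube([35, 52, 1989]);
translate([684, 450, 0]) cube([35, 52, 1989]);
translate([393, 450, 229]) cube([291, 52, 22]);
translate([393, 450, 501]) cube([291, 52, 22]);
translate([393, 450, 773]) cube([291, 52, 22]);
translate([393, 450, 1045]) cube([291, 52, 22]);
translate([393, 450, 1317]) cube([291, 52, 22]);
translate([393, 450, 1589]) cube([291, 52, 22]);
translate([393, 450, 1861]) cube([291, 52, 22]);


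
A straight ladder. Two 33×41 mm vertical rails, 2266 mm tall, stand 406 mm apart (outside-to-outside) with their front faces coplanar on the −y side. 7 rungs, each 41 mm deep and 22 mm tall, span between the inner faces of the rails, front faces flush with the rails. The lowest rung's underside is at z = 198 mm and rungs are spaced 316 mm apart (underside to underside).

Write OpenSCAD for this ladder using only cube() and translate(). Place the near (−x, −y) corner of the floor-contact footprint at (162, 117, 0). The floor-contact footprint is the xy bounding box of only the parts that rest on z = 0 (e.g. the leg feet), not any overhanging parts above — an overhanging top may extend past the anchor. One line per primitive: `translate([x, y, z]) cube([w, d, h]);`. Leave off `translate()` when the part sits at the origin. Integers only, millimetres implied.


// rung span = 406 - 2*33 = 340
// rung[k] z = 198 + k*316
translate([162, 117, 0]) cube([33, 41, 2266]);
translate([535, 117, 0]) cube([33, 41, 2266]);
translate([195, 117, 198]) cube([340, 41, 22]);
translate([195, 117, 514]) cube([340, 41, 22]);
translate([195, 117, 830]) cube([340, 41, 22]);
translate([195, 117, 1146]) cube([340, 41, 22]);
translate([195, 117, 1462]) cube([340, 41, 22]);
translate([195, 117, 1778]) cube([340, 41, 22]);
translate([195, 117, 2094]) cube([340, 41, 22]);


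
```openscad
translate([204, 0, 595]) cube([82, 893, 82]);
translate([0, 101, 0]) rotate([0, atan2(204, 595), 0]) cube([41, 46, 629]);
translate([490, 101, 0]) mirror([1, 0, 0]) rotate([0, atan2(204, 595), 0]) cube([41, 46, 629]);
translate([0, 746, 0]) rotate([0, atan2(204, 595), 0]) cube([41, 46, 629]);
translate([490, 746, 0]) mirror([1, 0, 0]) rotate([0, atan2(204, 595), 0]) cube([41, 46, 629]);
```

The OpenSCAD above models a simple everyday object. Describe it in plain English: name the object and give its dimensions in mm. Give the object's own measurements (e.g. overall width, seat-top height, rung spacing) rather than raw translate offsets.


A sawhorse. A 82×893×82 mm beam (x, y, z) sits on two A-frame leg pairs. Each pair is two raked legs of 41×46 mm section (46 mm along y) splaying symmetrically in x. Each leg rises 595 mm vertically over 204 mm of horizontal reach and is 629 mm long along its own axis. Every leg's outer bottom edge rests on the floor and its outer top edge meets a bottom edge of the beam — the left legs (tilting toward +x) meet the beam's −x bottom edge, the right legs (their mirror images, tilting toward −x) meet its +x bottom edge — so the leg tops tuck under the beam, the beam's underside is 595 mm above the floor, and the feet are 490 mm apart outside-to-outside with the beam centred between them. The two leg pairs are set in 101 mm from either end of the beam.


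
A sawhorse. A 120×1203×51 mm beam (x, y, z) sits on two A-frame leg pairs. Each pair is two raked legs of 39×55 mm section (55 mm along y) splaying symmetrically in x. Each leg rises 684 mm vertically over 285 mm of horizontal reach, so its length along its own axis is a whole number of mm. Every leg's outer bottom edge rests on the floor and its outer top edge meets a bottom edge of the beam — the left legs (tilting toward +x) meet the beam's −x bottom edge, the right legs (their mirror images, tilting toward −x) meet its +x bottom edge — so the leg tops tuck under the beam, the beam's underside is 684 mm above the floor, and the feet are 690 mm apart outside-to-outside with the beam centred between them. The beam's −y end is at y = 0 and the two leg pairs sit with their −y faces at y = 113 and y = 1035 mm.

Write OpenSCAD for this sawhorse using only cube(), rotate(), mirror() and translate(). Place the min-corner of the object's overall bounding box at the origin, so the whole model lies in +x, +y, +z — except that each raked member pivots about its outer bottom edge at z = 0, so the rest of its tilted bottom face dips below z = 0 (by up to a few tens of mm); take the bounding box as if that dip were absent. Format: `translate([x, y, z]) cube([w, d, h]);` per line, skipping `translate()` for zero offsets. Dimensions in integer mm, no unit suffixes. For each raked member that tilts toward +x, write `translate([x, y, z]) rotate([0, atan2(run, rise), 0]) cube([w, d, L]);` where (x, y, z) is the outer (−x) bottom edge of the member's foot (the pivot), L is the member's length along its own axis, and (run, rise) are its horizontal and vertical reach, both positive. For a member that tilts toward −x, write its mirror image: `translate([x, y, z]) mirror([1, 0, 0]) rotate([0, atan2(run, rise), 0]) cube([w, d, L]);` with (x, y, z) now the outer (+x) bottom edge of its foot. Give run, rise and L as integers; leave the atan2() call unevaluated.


// leg length = √(285² + 684²) = 741
// right-leg outer foot x = 2·285 + 120 = 690
// beam min-corner = (285, 0, 684)
translate([285, 0, 684]) cube([120, 1203, 51]);
translate([0, 113, 0]) rotate([0, atan2(285, 684), 0]) cube([39, 55, 741]);
translate([690, 113, 0]) mirror([1, 0, 0]) rotate([0, atan2(285, 684), 0]) cube([39, 55, 741]);
translate([0, 1035, 0]) rotate([0, atan2(285, 684), 0]) cube([39, 55, 741]);
translate([690, 1035, 0]) mirror([1, 0, 0]) rotate([0, atan2(285, 684), 0]) cube([39, 55, 741]);


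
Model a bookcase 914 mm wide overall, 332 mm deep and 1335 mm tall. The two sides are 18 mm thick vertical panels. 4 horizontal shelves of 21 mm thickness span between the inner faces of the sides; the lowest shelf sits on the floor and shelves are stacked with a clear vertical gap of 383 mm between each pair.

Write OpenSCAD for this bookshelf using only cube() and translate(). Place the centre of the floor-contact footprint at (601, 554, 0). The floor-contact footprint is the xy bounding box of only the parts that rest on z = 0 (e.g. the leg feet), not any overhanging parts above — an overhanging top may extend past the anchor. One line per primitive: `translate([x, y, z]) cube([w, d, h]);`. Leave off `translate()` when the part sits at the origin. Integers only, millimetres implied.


translate([144, 388, 0]) cube([18, 332, 1335]);
translate([1040, 388, 0]) cube([18, 332, 1335]);
translate([162, 388, 0]) cube([878, 332, 21]);
translate([162, 388, 404]) cube([878, 332, 21]);
translate([162, 388, 808]) cube([878, 332, 21]);
translate([162, 388, 1212]) cube([878, 332, 21]);


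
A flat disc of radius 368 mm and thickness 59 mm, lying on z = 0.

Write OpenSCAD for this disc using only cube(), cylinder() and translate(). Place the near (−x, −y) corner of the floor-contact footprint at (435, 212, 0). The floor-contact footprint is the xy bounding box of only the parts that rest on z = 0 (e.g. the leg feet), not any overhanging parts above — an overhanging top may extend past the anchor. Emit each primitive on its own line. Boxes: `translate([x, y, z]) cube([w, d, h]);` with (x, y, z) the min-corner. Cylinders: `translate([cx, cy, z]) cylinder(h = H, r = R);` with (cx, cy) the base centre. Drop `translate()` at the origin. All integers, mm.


translate([803, 580, 0]) cylinder(h = 59, r = 368);


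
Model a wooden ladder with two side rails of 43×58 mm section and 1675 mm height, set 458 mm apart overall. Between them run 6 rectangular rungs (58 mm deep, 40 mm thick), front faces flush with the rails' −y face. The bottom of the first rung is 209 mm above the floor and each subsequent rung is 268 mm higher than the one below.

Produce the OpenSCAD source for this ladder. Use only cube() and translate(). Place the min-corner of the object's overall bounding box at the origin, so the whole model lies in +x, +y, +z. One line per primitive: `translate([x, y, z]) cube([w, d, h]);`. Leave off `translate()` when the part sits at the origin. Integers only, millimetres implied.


// rung span = 458 - 2*43 = 372
// rung[k] z = 209 + k*268
cube([43, 58, 1675]);
translate([415, 0, 0]) cube([43, 58, 1675]);
translate([43, 0, 209]) cube([372, 58, 40]);
translate([43, 0, 477]) cube([372, 58, 40]);
translate([43, 0, 745]) cube([372, 58, 40]);
translate([43, 0, 1013]) cube([372, 58, 40]);
translate([43, 0, 1281]) cube([372, 58, 40]);
translate([43, 0, 1549]) cube([372, 58, 40]);


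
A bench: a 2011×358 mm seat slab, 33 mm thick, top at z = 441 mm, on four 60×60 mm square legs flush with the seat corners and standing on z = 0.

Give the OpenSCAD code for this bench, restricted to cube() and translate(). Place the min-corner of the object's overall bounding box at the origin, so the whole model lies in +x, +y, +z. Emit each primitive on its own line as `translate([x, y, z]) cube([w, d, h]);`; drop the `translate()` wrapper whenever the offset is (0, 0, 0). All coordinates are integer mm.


translate([0, 0, 408]) cube([2011, 358, 33]);
cube([60, 60, 408]);
translate([0, 298, 0]) cube([60, 60, 408]);
translate([1951, 0, 0]) cube([60, 60, 408]);
translate([1951, 298, 0]) cube([60, 60, 408]);


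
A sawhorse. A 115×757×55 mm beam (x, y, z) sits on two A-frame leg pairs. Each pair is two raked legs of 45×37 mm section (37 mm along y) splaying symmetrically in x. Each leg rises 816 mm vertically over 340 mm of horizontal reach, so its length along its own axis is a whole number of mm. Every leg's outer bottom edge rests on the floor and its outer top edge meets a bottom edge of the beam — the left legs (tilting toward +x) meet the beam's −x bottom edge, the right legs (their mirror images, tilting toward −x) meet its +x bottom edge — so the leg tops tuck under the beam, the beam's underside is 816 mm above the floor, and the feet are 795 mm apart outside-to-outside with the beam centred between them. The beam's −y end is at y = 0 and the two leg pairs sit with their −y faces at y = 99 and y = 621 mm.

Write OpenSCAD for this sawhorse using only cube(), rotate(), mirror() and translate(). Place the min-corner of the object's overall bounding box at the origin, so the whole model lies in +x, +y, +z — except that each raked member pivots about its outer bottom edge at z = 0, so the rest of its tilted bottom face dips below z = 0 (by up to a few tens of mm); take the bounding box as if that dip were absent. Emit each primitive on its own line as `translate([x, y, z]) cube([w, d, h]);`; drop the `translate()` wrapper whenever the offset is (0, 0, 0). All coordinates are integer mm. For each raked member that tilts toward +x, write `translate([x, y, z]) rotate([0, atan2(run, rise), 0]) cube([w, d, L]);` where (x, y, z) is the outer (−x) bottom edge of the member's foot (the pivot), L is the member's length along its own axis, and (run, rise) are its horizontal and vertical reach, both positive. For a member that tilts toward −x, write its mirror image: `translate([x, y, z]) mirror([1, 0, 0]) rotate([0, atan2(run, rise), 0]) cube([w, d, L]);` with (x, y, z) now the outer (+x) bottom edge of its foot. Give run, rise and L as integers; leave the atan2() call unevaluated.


translate([340, 0, 816]) cube([115, 757, 55]);
translate([0, 99, 0]) rotate([0, atan2(340, 816), 0]) cube([45, 37, 884]);
translate([795, 99, 0]) mirror([1, 0, 0]) rotate([0, atan2(340, 816), 0]) cube([45, 37, 884]);
translate([0, 621, 0]) rotate([0, atan2(340, 816), 0]) cube([45, 37, 884]);
translate([795, 621, 0]) mirror([1, 0, 0]) rotate([0, atan2(340, 816), 0]) cube([45, 37, 884]);


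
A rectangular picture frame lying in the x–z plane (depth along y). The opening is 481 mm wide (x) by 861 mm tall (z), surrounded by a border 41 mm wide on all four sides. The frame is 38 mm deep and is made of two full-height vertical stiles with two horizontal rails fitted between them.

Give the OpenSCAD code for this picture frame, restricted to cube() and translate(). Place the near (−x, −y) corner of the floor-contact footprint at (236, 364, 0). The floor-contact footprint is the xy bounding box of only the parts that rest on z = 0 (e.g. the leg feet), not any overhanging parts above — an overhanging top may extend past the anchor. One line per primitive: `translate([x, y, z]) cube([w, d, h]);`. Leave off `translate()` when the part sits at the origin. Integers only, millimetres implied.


translate([236, 364, 0]) cube([41, 38, 943]);
translate([758, 364, 0]) cube([41, 38, 943]);
translate([277, 364, 0]) cube([481, 38, 41]);
translate([277, 364, 902]) cube([481, 38, 41]);


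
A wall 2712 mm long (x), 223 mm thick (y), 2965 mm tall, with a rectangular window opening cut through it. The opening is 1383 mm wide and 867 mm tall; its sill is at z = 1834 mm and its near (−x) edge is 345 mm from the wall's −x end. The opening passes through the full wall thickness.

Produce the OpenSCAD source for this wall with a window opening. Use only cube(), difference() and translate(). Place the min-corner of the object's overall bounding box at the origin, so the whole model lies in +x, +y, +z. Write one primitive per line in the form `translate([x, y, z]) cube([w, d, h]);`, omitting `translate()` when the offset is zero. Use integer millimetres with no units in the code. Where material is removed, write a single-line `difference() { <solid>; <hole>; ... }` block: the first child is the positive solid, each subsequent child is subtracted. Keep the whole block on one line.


difference() { cube([2712, 223, 2965]); translate([345, 0, 1834]) cube([1383, 223, 867]); }


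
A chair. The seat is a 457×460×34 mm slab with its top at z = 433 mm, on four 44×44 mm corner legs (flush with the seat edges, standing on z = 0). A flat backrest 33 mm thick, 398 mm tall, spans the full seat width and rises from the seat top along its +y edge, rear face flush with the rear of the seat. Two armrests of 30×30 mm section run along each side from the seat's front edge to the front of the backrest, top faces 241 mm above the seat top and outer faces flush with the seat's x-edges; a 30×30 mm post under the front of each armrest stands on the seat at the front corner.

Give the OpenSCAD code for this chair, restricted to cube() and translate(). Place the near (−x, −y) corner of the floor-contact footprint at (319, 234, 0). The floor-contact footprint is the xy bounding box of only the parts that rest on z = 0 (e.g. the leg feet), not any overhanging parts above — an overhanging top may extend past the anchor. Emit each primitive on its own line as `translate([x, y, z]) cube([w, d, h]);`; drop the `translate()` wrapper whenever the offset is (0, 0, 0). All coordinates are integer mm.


translate([319, 234, 399]) cube([457, 460, 34]);
translate([319, 234, 0]) cube([44, 44, 399]);
translate([732, 234, 0]) cube([44, 44, 399]);
translate([319, 650, 0]) cube([44, 44, 399]);
translate([732, 650, 0]) cube([44, 44, 399]);
translate([319, 661, 433]) cube([457, 33, 398]);
translate([319, 234, 644]) cube([30, 427, 30]);
translate([746, 234, 644]) cube([30, 427, 30]);
translate([319, 234, 433]) cube([30, 30, 211]);
translate([746, 234, 433]) cube([30, 30, 211]);


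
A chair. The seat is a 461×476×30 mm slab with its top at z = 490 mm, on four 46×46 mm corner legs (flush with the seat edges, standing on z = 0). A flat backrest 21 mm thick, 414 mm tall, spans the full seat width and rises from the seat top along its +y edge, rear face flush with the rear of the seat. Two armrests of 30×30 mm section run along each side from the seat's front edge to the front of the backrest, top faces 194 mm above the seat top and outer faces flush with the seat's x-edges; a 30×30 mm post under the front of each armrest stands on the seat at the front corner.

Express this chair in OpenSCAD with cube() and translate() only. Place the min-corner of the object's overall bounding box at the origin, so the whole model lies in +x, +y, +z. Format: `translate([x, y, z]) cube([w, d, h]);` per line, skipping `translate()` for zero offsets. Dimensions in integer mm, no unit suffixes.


translate([0, 0, 460]) cube([461, 476, 30]);
cube([46, 46, 460]);
translate([415, 0, 0]) cube([46, 46, 460]);
translate([0, 430, 0]) cube([46, 46, 460]);
translate([415, 430, 0]) cube([46, 46, 460]);
translate([0, 455, 490]) cube([461, 21, 414]);
translate([0, 0, 654]) cube([30, 455, 30]);
translate([431, 0, 654]) cube([30, 455, 30]);
translate([0, 0, 490]) cube([30, 30, 164]);
translate([431, 0, 490]) cube([30, 30, 164]);


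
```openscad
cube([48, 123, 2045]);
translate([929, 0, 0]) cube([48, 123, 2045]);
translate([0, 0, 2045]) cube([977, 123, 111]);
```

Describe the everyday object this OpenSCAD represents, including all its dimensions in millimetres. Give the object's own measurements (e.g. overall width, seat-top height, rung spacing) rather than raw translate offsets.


A door frame. The clear opening is 881 mm wide and 2045 mm high. Two 48 mm wide jambs, 123 mm deep, stand either side of the opening from the floor to the top of the opening. A 111 mm thick head sits across the top of both jambs, spanning the full outside width of the frame.


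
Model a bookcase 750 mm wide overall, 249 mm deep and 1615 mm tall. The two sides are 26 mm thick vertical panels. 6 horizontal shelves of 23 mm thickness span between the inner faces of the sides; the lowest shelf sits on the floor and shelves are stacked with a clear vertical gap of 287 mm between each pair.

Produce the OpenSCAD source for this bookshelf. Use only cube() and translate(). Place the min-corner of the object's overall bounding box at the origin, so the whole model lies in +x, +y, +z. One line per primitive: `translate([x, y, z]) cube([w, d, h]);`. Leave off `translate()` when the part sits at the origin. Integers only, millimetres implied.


cube([26, 249, 1615]);
translate([724, 0, 0]) cube([26, 249, 1615]);
translate([26, 0, 0]) cube([698, 249, 23]);
translate([26, 0, 310]) cube([698, 249, 23]);
translate([26, 0, 620]) cube([698, 249, 23]);
translate([26, 0, 930]) cube([698, 249, 23]);
translate([26, 0, 1240]) cube([698, 249, 23]);
translate([26, 0, 1550]) cube([698, 249, 23]);


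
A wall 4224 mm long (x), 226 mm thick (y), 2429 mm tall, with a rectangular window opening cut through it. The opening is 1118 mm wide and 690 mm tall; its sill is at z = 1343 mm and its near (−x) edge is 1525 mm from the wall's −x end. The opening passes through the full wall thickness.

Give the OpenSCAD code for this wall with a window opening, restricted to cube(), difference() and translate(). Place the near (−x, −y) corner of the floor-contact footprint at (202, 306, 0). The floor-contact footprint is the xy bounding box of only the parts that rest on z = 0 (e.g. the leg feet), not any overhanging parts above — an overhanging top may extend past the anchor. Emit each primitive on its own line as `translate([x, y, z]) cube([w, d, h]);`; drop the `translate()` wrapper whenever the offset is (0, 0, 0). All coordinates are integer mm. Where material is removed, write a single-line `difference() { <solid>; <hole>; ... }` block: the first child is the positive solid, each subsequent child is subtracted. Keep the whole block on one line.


difference() { translate([202, 306, 0]) cube([4224, 226, 2429]); translate([1727, 306, 1343]) cube([1118, 226, 690]); }


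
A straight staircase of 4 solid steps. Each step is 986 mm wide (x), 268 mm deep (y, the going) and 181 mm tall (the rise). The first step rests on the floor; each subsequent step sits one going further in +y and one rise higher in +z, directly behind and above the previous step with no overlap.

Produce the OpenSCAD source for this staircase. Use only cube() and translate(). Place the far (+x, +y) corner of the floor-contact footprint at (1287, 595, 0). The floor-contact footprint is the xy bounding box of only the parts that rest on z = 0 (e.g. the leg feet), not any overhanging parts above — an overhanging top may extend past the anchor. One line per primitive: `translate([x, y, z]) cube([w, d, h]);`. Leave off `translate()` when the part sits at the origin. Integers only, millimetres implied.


translate([301, 327, 0]) cube([986, 268, 181]);
translate([301, 595, 181]) cube([986, 268, 181]);
translate([301, 863, 362]) cube([986, 268, 181]);
translate([301, 1131, 543]) cube([986, 268, 181]);


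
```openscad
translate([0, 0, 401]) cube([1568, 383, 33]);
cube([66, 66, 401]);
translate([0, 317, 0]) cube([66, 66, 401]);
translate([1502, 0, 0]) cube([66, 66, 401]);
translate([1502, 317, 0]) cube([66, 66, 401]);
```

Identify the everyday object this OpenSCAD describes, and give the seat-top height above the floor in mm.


A bench. The seat-top height is 434 mm.

A long slab on four corner posts — a bench. The slab sits at z = 401 with thickness 33, so the top is 401 + 33 = 434 mm.


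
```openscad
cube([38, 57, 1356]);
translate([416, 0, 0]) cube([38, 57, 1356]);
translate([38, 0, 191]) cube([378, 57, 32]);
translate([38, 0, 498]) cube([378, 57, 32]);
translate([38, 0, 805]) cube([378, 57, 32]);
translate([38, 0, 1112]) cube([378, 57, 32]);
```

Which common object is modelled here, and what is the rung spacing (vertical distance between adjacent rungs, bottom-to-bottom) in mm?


A ladder. The rung spacing is 307 mm.

Two tall 38×57 posts with 4 short bars between them — a ladder. Adjacent rungs sit at z = 191 and z = 498, so the spacing is 498 − 191 = 307 mm.


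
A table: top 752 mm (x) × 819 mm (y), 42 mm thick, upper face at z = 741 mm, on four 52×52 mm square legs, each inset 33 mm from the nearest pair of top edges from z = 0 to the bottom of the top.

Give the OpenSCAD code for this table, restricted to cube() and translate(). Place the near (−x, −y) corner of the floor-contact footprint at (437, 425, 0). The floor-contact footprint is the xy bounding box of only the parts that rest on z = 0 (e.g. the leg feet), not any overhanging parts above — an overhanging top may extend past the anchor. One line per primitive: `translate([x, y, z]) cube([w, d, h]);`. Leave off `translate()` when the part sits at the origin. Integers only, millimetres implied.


translate([404, 392, 699]) cube([752, 819, 42]);
translate([437, 425, 0]) cube([52, 52, 699]);
translate([1071, 425, 0]) cube([52, 52, 699]);
translate([437, 1126, 0]) cube([52, 52, 699]);
translate([1071, 1126, 0]) cube([52, 52, 699]);


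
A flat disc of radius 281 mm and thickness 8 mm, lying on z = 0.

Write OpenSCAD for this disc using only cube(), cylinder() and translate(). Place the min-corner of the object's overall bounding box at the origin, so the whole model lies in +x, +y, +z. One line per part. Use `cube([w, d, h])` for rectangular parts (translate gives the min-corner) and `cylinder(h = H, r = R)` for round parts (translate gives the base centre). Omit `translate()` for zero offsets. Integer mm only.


translate([281, 281, 0]) cylinder(h = 8, r = 281);


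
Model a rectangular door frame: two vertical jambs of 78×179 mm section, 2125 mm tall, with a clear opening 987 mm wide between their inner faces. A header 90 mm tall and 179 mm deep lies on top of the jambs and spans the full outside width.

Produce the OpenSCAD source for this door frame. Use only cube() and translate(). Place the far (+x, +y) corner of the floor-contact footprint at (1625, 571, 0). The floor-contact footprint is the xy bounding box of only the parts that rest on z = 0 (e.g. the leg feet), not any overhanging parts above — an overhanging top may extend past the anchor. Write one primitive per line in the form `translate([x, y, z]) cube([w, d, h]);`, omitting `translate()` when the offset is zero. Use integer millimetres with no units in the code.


translate([482, 392, 0]) cube([78, 179, 2125]);
translate([1547, 392, 0]) cube([78, 179, 2125]);
translate([482, 392, 2125]) cube([1143, 179, 90]);


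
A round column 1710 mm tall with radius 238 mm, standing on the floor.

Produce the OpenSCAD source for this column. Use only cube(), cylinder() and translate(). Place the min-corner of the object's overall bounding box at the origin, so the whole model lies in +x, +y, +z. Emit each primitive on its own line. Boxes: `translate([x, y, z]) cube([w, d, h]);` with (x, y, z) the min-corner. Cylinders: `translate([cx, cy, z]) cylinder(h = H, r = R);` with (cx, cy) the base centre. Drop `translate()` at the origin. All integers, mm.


translate([238, 238, 0]) cylinder(h = 1710, r = 238);


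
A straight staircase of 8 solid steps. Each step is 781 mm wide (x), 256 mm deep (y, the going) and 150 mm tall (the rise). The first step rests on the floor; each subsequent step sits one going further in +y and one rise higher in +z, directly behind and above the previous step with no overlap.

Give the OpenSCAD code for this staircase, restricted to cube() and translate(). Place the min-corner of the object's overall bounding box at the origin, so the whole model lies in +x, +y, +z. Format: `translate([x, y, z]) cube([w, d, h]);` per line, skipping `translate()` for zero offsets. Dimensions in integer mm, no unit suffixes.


cube([781, 256, 150]);
translate([0, 256, 150]) cube([781, 256, 150]);
translate([0, 512, 300]) cube([781, 256, 150]);
translate([0, 768, 450]) cube([781, 256, 150]);
translate([0, 1024, 600]) cube([781, 256, 150]);
translate([0, 1280, 750]) cube([781, 256, 150]);
translate([0, 1536, 900]) cube([781, 256, 150]);
translate([0, 1792, 1050]) cube([781, 256, 150]);


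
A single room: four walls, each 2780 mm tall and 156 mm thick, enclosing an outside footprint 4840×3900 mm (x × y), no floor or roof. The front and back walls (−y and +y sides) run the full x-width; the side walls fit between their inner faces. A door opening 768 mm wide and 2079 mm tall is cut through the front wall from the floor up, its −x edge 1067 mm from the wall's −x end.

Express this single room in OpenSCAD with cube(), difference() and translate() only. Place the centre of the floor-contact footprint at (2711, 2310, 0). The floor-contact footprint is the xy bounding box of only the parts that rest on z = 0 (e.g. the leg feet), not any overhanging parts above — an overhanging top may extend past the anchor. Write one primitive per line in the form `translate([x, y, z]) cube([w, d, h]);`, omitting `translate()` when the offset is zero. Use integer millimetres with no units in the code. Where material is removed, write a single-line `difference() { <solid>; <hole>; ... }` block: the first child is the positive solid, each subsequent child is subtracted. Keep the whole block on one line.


difference() { translate([291, 360, 0]) cube([4840, 156, 2780]); translate([1358, 360, 0]) cube([768, 156, 2079]); }
translate([291, 4104, 0]) cube([4840, 156, 2780]);
translate([291, 516, 0]) cube([156, 3588, 2780]);
translate([4975, 516, 0]) cube([156, 3588, 2780]);


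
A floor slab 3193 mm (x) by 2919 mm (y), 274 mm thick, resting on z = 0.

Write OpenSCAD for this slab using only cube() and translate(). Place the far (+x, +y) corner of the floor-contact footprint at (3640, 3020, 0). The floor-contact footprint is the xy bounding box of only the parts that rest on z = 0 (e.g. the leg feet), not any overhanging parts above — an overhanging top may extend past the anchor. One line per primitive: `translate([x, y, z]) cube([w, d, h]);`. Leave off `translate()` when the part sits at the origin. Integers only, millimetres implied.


translate([447, 101, 0]) cube([3193, 2919, 274]);


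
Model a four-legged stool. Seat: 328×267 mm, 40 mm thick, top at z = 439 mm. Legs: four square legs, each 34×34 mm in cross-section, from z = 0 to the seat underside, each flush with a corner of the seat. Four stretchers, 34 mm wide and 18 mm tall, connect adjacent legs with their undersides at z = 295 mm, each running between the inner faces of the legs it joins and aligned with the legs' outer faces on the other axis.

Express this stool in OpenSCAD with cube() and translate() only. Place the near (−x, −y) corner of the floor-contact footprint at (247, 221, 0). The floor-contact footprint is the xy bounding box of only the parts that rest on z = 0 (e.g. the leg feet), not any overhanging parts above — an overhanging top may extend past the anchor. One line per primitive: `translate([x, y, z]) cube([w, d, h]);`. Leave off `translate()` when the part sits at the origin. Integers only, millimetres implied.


translate([247, 221, 399]) cube([328, 267, 40]);
translate([247, 221, 0]) cube([34, 34, 399]);
translate([541, 221, 0]) cube([34, 34, 399]);
translate([247, 454, 0]) cube([34, 34, 399]);
translate([541, 454, 0]) cube([34, 34, 399]);
translate([281, 221, 295]) cube([260, 34, 18]);
translate([281, 454, 295]) cube([260, 34, 18]);
translate([247, 255, 295]) cube([34, 199, 18]);
translate([541, 255, 295]) cube([34, 199, 18]);


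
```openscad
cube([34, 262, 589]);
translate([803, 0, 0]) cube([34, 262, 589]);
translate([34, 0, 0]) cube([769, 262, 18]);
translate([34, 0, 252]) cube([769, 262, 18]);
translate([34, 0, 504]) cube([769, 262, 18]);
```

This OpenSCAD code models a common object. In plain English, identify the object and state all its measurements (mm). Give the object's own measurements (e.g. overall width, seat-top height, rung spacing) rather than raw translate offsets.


An open bookshelf. Two side panels, each 34 mm thick, 262 mm deep and 589 mm tall, stand 837 mm apart (outside-to-outside). Between them sit 3 shelves, each 18 mm thick and 262 mm deep, spanning the full gap between the sides. The bottom shelf rests on the floor (its underside at z = 0) and the clear gap between one shelf's top and the next shelf's underside is 234 mm.


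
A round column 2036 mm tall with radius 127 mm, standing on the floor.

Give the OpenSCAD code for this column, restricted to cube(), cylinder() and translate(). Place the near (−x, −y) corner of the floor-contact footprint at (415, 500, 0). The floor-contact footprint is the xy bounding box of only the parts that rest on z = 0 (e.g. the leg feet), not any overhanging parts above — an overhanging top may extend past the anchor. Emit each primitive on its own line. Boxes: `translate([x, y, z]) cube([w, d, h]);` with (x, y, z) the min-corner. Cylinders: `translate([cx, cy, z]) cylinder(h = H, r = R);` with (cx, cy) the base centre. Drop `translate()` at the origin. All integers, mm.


translate([542, 627, 0]) cylinder(h = 2036, r = 127);
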